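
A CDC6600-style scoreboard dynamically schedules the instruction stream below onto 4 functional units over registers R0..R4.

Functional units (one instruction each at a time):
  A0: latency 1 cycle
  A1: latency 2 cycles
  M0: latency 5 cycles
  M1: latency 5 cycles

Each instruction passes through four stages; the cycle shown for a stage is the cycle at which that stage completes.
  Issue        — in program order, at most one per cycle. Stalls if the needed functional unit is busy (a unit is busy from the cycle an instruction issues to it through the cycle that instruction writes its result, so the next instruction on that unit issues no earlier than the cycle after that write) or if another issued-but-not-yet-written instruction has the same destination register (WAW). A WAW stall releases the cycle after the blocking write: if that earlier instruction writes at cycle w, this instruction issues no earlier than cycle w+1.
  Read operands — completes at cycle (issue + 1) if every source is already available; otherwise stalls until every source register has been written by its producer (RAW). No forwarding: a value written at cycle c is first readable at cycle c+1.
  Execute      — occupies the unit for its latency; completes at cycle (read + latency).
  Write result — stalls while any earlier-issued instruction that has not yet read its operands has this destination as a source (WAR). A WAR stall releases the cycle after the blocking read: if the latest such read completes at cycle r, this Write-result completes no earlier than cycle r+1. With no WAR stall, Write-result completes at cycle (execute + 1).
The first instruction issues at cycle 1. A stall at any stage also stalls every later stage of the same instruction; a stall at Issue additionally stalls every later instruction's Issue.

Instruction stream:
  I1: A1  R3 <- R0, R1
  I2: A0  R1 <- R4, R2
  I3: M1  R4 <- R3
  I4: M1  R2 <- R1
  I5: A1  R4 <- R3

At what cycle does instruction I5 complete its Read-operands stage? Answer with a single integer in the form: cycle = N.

cycle = 15

c1: I1 dispatched to A1
c2: I1 operands ready · I2 dispatched to A0
c3: I2 operands ready · I3 dispatched to M1
c4: I1 complete · I2 complete
c5: R3←I1 · R1←I2
c6: I3 operands ready
c11: I3 complete
c12: R4←I3
c13: I4 dispatched to M1
c14: I4 operands ready · I5 dispatched to A1
c15: I5 operands ready
c17: I5 complete
c18: R4←I5
c19: I4 complete
c20: R2←I4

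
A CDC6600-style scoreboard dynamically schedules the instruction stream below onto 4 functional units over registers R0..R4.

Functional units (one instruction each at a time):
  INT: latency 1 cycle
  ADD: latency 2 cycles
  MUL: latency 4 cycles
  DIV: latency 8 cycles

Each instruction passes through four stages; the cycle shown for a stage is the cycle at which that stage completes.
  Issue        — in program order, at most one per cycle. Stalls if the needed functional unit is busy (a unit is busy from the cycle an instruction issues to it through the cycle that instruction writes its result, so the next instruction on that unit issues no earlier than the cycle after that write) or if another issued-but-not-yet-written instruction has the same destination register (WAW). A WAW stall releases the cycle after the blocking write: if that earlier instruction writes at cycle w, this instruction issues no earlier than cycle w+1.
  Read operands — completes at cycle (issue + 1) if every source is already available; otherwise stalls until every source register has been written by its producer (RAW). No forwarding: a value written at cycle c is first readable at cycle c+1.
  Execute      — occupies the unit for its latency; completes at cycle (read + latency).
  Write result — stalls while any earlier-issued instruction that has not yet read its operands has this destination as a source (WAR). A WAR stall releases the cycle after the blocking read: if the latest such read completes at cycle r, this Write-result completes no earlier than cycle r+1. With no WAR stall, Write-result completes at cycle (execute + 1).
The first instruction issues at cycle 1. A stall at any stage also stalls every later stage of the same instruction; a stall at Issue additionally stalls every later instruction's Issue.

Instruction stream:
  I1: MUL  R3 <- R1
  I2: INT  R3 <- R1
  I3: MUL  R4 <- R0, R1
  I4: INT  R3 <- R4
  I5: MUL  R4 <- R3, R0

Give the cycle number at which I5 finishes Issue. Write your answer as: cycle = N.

I1  is:1  ro:2  ex:6  wr:7
I2  is:8  ro:9  ex:10  wr:11  — WAW R3: wait I1 write@7
I3  is:9  ro:10  ex:14  wr:15
I4  is:12  ro:16  ex:17  wr:18  — struct: INT busy until I2 writes@11, RAW R4: wait I3 write@15
I5  is:16  ro:19  ex:23  wr:24  — struct: MUL busy until I3 writes@15, RAW R3: wait I4 write@18

cycle = 16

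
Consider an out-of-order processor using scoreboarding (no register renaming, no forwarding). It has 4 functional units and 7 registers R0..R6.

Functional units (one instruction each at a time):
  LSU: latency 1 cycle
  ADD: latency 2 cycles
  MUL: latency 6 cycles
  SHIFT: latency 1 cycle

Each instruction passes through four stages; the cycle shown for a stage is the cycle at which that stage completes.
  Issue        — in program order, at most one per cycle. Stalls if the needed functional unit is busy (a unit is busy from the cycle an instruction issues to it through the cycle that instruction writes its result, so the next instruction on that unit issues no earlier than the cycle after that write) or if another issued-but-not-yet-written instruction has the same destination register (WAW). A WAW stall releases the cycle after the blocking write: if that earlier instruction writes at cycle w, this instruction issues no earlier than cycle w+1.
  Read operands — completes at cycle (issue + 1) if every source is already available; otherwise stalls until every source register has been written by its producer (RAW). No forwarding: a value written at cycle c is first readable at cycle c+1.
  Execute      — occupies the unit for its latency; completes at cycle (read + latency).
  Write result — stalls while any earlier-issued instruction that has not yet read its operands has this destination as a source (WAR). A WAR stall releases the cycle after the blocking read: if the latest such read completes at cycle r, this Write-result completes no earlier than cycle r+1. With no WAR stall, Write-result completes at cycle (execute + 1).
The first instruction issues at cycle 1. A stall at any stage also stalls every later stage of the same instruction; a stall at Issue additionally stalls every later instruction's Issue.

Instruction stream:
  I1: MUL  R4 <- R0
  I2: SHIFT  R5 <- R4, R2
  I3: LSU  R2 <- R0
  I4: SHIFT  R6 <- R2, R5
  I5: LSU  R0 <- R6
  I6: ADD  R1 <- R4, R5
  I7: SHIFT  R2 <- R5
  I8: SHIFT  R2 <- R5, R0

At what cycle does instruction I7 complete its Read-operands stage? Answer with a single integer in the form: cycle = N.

cycle = 18

t=1  I1 issues→MUL
t=2  I1 reads · I2 issues→SHIFT
t=3  I3 issues→LSU
t=4  I3 reads
t=5  I3 exec-done
t=8  I1 exec-done
t=9  I1 writes R4
t=10  I2 reads
t=11  I2 exec-done · I3 writes R2
t=12  I2 writes R5
t=13  I4 issues→SHIFT
t=14  I4 reads · I5 issues→LSU
t=15  I4 exec-done · I6 issues→ADD
t=16  I4 writes R6 · I6 reads
t=17  I5 reads · I7 issues→SHIFT
t=18  I5 exec-done · I6 exec-done · I7 reads
t=19  I5 writes R0 · I6 writes R1 · I7 exec-done
t=20  I7 writes R2
t=21  I8 issues→SHIFT
t=22  I8 reads
t=23  I8 exec-done
t=24  I8 writes R2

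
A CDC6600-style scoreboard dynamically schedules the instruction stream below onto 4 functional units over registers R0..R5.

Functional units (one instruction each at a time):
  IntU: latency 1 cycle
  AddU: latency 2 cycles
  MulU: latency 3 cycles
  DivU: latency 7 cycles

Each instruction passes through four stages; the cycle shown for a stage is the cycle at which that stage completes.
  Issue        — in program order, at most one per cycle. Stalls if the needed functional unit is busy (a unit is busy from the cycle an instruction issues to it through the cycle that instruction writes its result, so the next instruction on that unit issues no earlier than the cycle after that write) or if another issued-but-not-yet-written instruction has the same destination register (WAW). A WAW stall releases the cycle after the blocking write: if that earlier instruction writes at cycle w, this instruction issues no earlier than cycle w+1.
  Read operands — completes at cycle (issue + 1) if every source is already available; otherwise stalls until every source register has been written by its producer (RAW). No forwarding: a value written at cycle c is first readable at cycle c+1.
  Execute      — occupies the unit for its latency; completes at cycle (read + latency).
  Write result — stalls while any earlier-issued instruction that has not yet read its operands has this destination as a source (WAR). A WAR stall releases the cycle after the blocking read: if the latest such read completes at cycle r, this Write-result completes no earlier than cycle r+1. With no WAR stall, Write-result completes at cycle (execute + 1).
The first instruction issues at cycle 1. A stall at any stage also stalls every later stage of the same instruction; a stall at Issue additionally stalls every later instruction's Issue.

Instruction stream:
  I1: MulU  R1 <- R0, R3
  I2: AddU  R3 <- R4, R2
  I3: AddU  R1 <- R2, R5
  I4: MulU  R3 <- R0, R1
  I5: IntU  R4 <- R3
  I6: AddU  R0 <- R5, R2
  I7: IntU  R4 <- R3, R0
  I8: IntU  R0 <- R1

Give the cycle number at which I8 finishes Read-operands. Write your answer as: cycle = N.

cycle = 25

I1  is:1  ro:2  ex:5  wr:6
I2  is:2  ro:3  ex:5  wr:6
I3  is:7  ro:8  ex:10  wr:11  — struct: AddU busy until I2 writes@6
I4  is:8  ro:12  ex:15  wr:16  — RAW R1: wait I3 write@11
I5  is:9  ro:17  ex:18  wr:19  — RAW R3: wait I4 write@16
I6  is:12  ro:13  ex:15  wr:16  — struct: AddU busy until I3 writes@11
I7  is:20  ro:21  ex:22  wr:23  — struct: IntU busy until I5 writes@19
I8  is:24  ro:25  ex:26  wr:27  — struct: IntU busy until I7 writes@23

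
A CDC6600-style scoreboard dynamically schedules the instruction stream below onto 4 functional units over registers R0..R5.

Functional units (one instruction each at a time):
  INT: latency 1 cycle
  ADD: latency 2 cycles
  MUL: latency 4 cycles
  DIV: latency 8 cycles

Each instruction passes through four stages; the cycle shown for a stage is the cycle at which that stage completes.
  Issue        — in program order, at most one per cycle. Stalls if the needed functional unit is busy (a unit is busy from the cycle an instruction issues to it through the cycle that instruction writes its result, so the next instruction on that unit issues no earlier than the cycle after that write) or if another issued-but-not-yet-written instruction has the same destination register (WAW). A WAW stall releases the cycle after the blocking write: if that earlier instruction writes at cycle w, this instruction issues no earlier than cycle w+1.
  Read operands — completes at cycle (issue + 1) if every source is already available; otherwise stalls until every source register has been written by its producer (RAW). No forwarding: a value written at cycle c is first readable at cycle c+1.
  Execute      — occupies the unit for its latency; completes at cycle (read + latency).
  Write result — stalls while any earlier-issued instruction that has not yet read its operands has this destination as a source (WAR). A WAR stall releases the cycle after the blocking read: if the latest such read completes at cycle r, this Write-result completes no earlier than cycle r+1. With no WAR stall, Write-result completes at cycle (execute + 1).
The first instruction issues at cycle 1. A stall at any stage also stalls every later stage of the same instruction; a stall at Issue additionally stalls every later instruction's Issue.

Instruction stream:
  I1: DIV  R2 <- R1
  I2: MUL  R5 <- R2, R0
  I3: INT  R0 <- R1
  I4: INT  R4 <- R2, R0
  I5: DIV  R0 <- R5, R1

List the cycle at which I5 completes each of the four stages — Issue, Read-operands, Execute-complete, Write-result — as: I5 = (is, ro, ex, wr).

[1] issue I1 (DIV)
[2] I1 read-ops | issue I2 (MUL)
[3] issue I3 (INT)
[4] I3 read-ops
[5] I3 finished on INT
[10] I1 finished on DIV
[11] I1→R2
[12] I2 read-ops
[13] I3→R0
[14] issue I4 (INT)
[15] I4 read-ops | issue I5 (DIV)
[16] I2 finished on MUL | I4 finished on INT
[17] I2→R5 | I4→R4
[18] I5 read-ops
[26] I5 finished on DIV
[27] I5→R0

I5 = (15, 18, 26, 27)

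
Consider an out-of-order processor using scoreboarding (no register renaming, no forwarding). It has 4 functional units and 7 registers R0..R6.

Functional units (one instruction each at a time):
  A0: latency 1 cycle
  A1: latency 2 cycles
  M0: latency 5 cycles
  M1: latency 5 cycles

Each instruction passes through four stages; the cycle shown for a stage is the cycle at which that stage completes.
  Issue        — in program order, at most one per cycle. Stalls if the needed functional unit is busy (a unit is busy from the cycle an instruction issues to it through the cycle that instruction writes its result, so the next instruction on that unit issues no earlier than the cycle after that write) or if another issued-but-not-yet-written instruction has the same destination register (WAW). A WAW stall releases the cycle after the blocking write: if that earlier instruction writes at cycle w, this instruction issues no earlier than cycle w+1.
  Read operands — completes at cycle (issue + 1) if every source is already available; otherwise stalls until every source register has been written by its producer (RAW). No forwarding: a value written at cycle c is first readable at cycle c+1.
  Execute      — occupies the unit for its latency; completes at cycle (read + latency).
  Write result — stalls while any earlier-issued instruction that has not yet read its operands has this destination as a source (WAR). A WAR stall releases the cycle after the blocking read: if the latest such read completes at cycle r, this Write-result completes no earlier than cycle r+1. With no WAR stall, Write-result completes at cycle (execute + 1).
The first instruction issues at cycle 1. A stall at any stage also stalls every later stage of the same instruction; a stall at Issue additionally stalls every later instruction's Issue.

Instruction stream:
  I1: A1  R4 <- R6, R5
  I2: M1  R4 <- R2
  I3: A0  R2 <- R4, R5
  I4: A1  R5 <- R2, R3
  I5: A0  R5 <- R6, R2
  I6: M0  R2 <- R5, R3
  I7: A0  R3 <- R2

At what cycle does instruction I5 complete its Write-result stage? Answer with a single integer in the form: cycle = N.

I1 -> (1, 2, 4, 5)
I2 -> (6, 7, 12, 13)  // WAW R4: wait I1 write@5
I3 -> (7, 14, 15, 16)  // RAW R4: wait I2 write@13
I4 -> (8, 17, 19, 20)  // RAW R2: wait I3 write@16
I5 -> (21, 22, 23, 24)  // WAW R5: wait I4 write@20
I6 -> (22, 25, 30, 31)  // RAW R5: wait I5 write@24
I7 -> (25, 32, 33, 34)  // struct: A0 busy until I5 writes@24, RAW R2: wait I6 write@31

cycle = 24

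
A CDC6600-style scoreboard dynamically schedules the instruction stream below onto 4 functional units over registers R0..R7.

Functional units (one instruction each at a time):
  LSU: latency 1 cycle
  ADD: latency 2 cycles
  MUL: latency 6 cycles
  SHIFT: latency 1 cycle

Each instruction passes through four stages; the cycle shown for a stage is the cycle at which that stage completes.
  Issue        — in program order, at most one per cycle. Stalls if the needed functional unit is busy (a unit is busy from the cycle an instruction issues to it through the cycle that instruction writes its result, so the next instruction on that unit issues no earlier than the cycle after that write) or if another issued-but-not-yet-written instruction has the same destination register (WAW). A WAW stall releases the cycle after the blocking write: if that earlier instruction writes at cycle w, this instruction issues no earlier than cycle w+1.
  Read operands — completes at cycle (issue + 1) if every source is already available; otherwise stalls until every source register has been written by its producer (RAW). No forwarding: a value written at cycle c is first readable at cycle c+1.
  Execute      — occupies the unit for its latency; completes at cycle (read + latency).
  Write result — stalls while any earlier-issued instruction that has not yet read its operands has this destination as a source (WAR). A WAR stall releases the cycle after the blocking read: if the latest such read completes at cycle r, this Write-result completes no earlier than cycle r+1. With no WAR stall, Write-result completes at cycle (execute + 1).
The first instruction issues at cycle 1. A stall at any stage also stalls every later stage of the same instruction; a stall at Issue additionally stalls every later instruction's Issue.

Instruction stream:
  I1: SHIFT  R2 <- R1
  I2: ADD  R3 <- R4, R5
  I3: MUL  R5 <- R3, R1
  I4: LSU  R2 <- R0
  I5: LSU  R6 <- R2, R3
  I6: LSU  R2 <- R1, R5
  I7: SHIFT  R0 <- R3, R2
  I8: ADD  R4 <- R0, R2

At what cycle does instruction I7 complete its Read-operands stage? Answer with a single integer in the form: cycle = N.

cycle = 18

cycle 1: issue I1 (SHIFT)
cycle 2: I1 read-ops, issue I2 (ADD)
cycle 3: I1 finished on SHIFT, I2 read-ops, issue I3 (MUL)
cycle 4: I1→R2
cycle 5: I2 finished on ADD, issue I4 (LSU)
cycle 6: I2→R3, I4 read-ops
cycle 7: I3 read-ops, I4 finished on LSU
cycle 8: I4→R2
cycle 9: issue I5 (LSU)
cycle 10: I5 read-ops
cycle 11: I5 finished on LSU
cycle 12: I5→R6
cycle 13: I3 finished on MUL, issue I6 (LSU)
cycle 14: I3→R5, issue I7 (SHIFT)
cycle 15: I6 read-ops, issue I8 (ADD)
cycle 16: I6 finished on LSU
cycle 17: I6→R2
cycle 18: I7 read-ops
cycle 19: I7 finished on SHIFT
cycle 20: I7→R0
cycle 21: I8 read-ops
cycle 23: I8 finished on ADD
cycle 24: I8→R4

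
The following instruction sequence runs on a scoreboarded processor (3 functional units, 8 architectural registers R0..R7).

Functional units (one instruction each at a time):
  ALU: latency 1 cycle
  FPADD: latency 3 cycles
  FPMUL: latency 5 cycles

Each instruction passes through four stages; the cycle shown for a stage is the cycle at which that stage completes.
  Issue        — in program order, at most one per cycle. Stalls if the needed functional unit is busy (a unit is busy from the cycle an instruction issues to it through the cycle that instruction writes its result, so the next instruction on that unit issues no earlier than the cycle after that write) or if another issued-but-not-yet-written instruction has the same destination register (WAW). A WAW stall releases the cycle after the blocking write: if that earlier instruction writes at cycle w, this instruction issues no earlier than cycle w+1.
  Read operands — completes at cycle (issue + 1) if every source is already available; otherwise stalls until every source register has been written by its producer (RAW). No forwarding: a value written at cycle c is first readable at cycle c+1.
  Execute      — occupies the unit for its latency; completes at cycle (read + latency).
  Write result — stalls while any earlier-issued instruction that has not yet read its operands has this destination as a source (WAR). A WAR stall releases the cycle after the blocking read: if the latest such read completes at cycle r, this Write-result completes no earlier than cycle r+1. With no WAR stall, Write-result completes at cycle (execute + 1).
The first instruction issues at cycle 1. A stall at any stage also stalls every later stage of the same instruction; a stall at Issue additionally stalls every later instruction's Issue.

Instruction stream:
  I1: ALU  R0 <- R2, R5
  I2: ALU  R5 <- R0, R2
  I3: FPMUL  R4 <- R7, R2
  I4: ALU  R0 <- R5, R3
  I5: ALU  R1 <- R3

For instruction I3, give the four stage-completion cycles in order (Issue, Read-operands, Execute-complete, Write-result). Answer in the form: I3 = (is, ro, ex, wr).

c1: I1 dispatched to ALU
c2: I1 operands ready
c3: I1 complete
c4: R0←I1
c5: I2 dispatched to ALU
c6: I2 operands ready · I3 dispatched to FPMUL
c7: I2 complete · I3 operands ready
c8: R5←I2
c9: I4 dispatched to ALU
c10: I4 operands ready
c11: I4 complete
c12: I3 complete · R0←I4
c13: R4←I3 · I5 dispatched to ALU
c14: I5 operands ready
c15: I5 complete
c16: R1←I5

I3 = (6, 7, 12, 13)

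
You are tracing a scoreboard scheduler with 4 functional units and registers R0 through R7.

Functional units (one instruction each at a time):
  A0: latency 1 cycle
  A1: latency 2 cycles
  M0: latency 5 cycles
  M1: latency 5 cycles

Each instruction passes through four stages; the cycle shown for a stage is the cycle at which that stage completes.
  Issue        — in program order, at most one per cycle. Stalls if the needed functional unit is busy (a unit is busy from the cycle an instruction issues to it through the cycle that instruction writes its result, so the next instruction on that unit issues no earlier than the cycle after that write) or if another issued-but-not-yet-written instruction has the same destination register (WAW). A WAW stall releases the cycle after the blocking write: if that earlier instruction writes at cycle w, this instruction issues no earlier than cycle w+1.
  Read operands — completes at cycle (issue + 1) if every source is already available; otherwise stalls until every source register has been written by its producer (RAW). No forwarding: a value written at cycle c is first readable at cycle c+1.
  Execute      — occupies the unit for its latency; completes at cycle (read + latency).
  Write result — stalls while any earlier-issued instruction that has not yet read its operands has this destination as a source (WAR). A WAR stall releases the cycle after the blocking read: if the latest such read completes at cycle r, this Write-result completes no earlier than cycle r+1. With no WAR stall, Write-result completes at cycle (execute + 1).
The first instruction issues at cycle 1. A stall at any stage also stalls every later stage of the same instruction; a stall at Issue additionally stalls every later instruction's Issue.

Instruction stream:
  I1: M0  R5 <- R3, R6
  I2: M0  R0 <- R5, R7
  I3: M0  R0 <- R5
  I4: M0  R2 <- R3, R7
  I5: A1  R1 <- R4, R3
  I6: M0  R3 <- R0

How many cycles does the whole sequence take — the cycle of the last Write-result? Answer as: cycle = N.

cycle = 40

I1: IS=1 RO=2 EX=7 WR=8
I2: IS=9 RO=10 EX=15 WR=16  [struct: M0 busy until I1 writes@8]
I3: IS=17 RO=18 EX=23 WR=24  [struct: M0 busy until I2 writes@16]
I4: IS=25 RO=26 EX=31 WR=32  [struct: M0 busy until I3 writes@24]
I5: IS=26 RO=27 EX=29 WR=30
I6: IS=33 RO=34 EX=39 WR=40  [struct: M0 busy until I4 writes@32]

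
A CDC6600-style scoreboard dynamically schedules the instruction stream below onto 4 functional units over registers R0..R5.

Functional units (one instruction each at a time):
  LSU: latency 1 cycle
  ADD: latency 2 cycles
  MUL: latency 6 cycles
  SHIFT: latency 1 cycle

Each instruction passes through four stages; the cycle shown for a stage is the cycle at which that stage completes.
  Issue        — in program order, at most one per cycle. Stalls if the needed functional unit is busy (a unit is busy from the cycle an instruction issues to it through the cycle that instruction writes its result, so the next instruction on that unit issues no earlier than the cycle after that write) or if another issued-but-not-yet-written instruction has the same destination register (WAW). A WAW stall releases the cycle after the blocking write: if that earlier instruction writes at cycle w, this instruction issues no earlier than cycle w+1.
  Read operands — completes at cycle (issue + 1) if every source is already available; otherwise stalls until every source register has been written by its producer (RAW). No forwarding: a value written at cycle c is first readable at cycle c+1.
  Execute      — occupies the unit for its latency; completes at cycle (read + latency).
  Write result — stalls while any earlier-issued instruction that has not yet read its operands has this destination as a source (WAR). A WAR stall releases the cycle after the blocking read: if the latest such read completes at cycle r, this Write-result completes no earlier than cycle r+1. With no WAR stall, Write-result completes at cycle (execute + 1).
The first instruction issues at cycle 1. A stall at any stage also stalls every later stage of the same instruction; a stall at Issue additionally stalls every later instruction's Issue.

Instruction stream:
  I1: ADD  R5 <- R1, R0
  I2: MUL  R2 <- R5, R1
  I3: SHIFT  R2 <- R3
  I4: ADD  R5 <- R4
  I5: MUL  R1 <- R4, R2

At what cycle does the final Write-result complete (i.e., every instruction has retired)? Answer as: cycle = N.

1) issue 1, read 2, done 4, write 5
2) issue 2, read 6, done 12, write 13  <RAW R5: wait I1 write@5>
3) issue 14, read 15, done 16, write 17  <WAW R2: wait I2 write@13>
4) issue 15, read 16, done 18, write 19
5) issue 16, read 18, done 24, write 25  <RAW R2: wait I3 write@17>

cycle = 25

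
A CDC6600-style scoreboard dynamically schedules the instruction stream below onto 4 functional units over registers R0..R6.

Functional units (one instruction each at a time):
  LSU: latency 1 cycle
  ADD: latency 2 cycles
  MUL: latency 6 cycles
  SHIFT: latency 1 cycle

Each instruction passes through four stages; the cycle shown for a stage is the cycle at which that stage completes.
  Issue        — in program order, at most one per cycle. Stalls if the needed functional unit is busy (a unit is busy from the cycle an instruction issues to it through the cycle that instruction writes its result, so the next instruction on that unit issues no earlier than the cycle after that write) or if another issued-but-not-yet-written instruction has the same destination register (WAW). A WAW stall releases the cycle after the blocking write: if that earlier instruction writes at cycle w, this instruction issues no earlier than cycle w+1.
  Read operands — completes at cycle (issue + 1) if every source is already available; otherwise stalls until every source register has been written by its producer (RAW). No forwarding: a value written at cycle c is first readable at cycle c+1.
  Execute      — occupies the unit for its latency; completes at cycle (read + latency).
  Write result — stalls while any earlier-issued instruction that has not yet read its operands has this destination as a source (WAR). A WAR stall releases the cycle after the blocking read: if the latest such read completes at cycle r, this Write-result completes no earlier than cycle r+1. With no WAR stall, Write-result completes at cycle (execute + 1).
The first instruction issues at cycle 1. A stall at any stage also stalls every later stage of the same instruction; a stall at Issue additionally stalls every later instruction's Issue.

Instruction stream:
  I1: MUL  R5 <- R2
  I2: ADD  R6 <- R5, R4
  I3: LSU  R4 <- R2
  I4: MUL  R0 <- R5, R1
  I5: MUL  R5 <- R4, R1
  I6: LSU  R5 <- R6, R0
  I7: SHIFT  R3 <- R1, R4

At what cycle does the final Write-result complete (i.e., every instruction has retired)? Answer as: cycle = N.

cycle 1: I1→MUL
cycle 2: I1 RO; I2→ADD
cycle 3: I3→LSU
cycle 4: I3 RO
cycle 5: I3 EX
cycle 8: I1 EX
cycle 9: I1 WR R5
cycle 10: I2 RO; I4→MUL
cycle 11: I3 WR R4; I4 RO
cycle 12: I2 EX
cycle 13: I2 WR R6
cycle 17: I4 EX
cycle 18: I4 WR R0
cycle 19: I5→MUL
cycle 20: I5 RO
cycle 26: I5 EX
cycle 27: I5 WR R5
cycle 28: I6→LSU
cycle 29: I6 RO; I7→SHIFT
cycle 30: I6 EX; I7 RO
cycle 31: I6 WR R5; I7 EX
cycle 32: I7 WR R3

cycle = 32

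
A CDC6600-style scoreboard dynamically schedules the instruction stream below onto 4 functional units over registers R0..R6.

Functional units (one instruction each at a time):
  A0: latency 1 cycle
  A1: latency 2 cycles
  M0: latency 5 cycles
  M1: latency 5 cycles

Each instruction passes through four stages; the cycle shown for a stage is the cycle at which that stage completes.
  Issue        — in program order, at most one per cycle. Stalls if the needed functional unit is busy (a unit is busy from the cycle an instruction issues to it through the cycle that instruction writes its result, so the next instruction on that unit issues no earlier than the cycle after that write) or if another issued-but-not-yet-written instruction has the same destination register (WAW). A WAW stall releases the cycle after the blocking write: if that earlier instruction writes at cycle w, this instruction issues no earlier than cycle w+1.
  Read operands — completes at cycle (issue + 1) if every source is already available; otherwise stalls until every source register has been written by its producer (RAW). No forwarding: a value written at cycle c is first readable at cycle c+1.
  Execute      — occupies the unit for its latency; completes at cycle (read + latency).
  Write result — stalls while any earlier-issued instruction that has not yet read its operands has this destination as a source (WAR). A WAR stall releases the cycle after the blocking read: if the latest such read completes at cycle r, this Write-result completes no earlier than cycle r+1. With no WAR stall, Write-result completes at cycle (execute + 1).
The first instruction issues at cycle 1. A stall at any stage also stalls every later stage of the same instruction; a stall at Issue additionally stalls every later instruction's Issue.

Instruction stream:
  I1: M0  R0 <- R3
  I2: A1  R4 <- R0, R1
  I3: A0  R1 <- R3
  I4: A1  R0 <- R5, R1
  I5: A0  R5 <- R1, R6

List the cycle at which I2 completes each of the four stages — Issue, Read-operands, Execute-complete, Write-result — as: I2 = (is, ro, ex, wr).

I2 = (2, 9, 11, 12)

[I1] 1/2/7/8
[I2] 2/9/11/12  (RAW R0: wait I1 write@8)
[I3] 3/4/5/10  (WAR R1: wait I2 read@9)
[I4] 13/14/16/17  (struct: A1 busy until I2 writes@12)
[I5] 14/15/16/17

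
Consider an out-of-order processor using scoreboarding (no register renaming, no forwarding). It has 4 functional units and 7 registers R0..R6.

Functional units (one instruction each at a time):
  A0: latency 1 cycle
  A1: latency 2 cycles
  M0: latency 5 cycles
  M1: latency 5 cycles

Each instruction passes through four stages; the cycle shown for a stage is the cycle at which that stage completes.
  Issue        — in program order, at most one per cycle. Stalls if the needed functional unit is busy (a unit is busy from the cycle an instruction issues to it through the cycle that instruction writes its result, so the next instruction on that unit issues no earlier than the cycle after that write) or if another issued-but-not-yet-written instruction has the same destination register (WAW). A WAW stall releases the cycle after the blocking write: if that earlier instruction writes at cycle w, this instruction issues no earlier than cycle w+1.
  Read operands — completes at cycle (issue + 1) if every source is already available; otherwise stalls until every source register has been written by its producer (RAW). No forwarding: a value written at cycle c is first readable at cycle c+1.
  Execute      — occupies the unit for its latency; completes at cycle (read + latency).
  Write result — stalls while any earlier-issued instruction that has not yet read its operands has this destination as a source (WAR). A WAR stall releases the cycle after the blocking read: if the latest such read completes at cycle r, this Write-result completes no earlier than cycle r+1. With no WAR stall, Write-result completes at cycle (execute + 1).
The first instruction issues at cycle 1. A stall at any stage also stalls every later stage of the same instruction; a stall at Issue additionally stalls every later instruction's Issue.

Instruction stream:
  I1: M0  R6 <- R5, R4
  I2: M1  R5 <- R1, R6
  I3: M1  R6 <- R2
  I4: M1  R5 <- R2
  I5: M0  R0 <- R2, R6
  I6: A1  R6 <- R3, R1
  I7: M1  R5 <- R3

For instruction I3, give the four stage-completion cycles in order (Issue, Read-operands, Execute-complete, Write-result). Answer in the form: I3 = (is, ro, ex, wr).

t=1  I1 dispatched to M0
t=2  I1 operands ready | I2 dispatched to M1
t=7  I1 complete
t=8  R6←I1
t=9  I2 operands ready
t=14  I2 complete
t=15  R5←I2
t=16  I3 dispatched to M1
t=17  I3 operands ready
t=22  I3 complete
t=23  R6←I3
t=24  I4 dispatched to M1
t=25  I4 operands ready | I5 dispatched to M0
t=26  I5 operands ready | I6 dispatched to A1
t=27  I6 operands ready
t=29  I6 complete
t=30  I4 complete | R6←I6
t=31  R5←I4 | I5 complete
t=32  R0←I5 | I7 dispatched to M1
t=33  I7 operands ready
t=38  I7 complete
t=39  R5←I7

I3 = (16, 17, 22, 23)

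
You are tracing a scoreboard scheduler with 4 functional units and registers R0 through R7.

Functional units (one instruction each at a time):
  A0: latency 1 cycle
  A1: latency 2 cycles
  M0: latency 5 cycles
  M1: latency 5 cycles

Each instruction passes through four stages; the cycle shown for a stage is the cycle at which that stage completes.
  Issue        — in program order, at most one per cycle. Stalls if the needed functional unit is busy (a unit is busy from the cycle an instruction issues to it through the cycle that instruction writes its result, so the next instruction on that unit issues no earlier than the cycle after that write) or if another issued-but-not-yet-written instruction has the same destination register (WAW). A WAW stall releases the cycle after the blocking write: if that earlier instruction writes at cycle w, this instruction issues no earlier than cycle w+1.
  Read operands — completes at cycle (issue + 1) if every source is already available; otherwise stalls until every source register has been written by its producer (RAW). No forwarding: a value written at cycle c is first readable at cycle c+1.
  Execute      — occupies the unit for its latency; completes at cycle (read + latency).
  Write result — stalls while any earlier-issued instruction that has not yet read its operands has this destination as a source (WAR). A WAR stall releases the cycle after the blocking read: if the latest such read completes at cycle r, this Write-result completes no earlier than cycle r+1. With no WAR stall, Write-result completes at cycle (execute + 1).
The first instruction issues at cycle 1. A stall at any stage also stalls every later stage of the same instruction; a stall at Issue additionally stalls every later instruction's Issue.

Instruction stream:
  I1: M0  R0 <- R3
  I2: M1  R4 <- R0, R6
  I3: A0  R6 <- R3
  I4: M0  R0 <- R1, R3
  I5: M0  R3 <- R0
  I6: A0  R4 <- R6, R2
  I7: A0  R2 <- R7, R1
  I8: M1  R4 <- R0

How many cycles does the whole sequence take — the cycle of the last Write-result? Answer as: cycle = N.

c1: I1 dispatched to M0
c2: I1 operands ready | I2 dispatched to M1
c3: I3 dispatched to A0
c4: I3 operands ready
c5: I3 complete
c7: I1 complete
c8: R0←I1
c9: I2 operands ready | I4 dispatched to M0
c10: R6←I3 | I4 operands ready
c14: I2 complete
c15: R4←I2 | I4 complete
c16: R0←I4
c17: I5 dispatched to M0
c18: I5 operands ready | I6 dispatched to A0
c19: I6 operands ready
c20: I6 complete
c21: R4←I6
c22: I7 dispatched to A0
c23: I5 complete | I7 operands ready | I8 dispatched to M1
c24: R3←I5 | I7 complete | I8 operands ready
c25: R2←I7
c29: I8 complete
c30: R4←I8

cycle = 30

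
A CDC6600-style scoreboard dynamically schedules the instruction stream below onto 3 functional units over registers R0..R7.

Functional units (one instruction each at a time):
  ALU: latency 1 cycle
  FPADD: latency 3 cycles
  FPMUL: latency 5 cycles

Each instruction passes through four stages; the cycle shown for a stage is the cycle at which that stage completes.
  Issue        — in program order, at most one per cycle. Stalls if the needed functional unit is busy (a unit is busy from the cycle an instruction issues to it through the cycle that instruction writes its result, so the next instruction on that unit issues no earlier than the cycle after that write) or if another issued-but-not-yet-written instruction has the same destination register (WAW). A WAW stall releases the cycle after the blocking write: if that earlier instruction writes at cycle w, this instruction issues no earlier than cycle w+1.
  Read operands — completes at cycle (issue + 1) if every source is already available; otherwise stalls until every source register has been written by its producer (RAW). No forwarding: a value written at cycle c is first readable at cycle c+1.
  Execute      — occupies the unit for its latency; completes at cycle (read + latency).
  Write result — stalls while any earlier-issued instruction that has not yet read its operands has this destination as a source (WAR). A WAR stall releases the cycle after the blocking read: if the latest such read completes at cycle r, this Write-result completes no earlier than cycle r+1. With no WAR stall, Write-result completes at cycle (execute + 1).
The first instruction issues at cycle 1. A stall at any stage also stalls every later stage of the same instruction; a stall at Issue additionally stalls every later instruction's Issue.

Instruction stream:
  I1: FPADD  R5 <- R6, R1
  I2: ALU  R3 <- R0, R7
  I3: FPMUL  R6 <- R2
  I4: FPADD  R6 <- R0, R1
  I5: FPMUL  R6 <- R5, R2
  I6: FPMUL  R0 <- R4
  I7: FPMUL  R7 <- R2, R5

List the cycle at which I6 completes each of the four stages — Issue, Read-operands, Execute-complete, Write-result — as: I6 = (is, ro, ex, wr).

I6 = (25, 26, 31, 32)

t=1  I1 dispatched to FPADD
t=2  I1 operands ready, I2 dispatched to ALU
t=3  I2 operands ready, I3 dispatched to FPMUL
t=4  I2 complete, I3 operands ready
t=5  I1 complete, R3←I2
t=6  R5←I1
t=9  I3 complete
t=10  R6←I3
t=11  I4 dispatched to FPADD
t=12  I4 operands ready
t=15  I4 complete
t=16  R6←I4
t=17  I5 dispatched to FPMUL
t=18  I5 operands ready
t=23  I5 complete
t=24  R6←I5
t=25  I6 dispatched to FPMUL
t=26  I6 operands ready
t=31  I6 complete
t=32  R0←I6
t=33  I7 dispatched to FPMUL
t=34  I7 operands ready
t=39  I7 complete
t=40  R7←I7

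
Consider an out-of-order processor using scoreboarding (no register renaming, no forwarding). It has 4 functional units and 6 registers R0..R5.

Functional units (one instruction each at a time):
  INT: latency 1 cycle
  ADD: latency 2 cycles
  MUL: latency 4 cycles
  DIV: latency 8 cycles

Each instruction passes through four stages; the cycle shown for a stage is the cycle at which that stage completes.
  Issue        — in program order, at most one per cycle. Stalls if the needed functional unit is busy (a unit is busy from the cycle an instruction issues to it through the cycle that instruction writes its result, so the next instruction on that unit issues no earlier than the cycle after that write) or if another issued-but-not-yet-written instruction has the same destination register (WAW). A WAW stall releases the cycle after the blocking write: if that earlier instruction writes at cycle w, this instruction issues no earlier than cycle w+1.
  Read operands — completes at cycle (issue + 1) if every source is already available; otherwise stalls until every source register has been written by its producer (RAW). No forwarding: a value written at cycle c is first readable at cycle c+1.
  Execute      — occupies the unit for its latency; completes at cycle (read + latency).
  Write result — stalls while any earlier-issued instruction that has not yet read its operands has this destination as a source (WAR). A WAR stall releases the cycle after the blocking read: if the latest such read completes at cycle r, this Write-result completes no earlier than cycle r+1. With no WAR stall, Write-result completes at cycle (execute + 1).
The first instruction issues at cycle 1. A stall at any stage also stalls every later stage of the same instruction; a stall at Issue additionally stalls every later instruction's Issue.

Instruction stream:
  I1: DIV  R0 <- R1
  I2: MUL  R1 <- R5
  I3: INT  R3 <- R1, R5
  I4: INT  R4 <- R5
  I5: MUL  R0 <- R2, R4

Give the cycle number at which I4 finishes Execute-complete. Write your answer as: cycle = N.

I1  is:1  ro:2  ex:10  wr:11
I2  is:2  ro:3  ex:7  wr:8
I3  is:3  ro:9  ex:10  wr:11  — RAW R1: wait I2 write@8
I4  is:12  ro:13  ex:14  wr:15  — struct: INT busy until I3 writes@11
I5  is:13  ro:16  ex:20  wr:21  — RAW R4: wait I4 write@15

cycle = 14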